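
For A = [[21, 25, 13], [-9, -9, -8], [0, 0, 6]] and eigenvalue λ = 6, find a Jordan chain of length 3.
v_1 = [[-1, 0, 1]]^T, v_2 = [[-2, 1, 0]]^T, v_3 = [[-5, 3, 0]]^T

We seek v_1 ∈ ker((A - 6I)^3) \ ker((A - 6I)^2), then set v_{i+1} = (A - 6I) v_i.

One such chain is v_1 = [[-1, 0, 1]]^T, v_2 = [[-2, 1, 0]]^T, v_3 = [[-5, 3, 0]]^T. Check: (A - 6I) v_3 = [[0, 0, 0]]^T = 0.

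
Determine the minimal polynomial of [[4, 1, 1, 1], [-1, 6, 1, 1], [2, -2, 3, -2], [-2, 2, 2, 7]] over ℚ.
m_A(x) = (x - 5)^2

The characteristic polynomial factors as (x - 5)^4. The minimal polynomial is ∏(x - λ)^{k_λ} where k_λ is the size of the largest Jordan block at λ.

For λ = 5: rank(A - 5I) = 1, and the largest Jordan block has size 2 (the smallest k with rank((A - 5I)^k) = rank((A - 5I)^(k+1))).

So m_A(x) = (x - 5)^2.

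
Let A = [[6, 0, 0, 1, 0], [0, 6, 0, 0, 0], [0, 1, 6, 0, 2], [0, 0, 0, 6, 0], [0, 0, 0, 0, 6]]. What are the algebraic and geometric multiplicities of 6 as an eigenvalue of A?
The characteristic polynomial is (x - 6)^5, so the factor x - 6 appears with exponent 5: the algebraic multiplicity is 5.

rank(A - 6I) = 2, so the eigenspace has dimension 5 - 2 = 3: the geometric multiplicity is 3.

Since 3 < 5, A is not diagonalizable.

algebraic multiplicity 5, geometric multiplicity 3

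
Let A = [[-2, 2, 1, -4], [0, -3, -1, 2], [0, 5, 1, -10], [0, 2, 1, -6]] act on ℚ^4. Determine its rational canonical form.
The invariant factors of A (the non-unit diagonal entries of the Smith normal form of xI - A over ℚ[x]) are x + 2, (x + 2)^2(x + 4), each dividing the next. The characteristic polynomial is their product, (x + 2)^3(x + 4).

The rational canonical form is the block-diagonal matrix of companion matrices C(f_i):
R = [[-2, 0, 0, 0], [0, 0, 0, -16], [0, 1, 0, -20], [0, 0, 1, -8]].

R = [[-2, 0, 0, 0], [0, 0, 0, -16], [0, 1, 0, -20], [0, 0, 1, -8]]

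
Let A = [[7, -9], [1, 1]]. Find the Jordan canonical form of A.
The characteristic polynomial is det(xI - A) = (x - 4)^2, so the eigenvalues are 4 (algebraic multiplicity 2).

For λ = 4: rank(A - 4I) = 1, rank((A - 4I)^2) = 0. The eigenspace has dimension 2 - 1 = 1, so there is 1 Jordan block; the rank sequence gives block sizes [2].

Assembling the blocks gives the Jordan form J above.

J = [[4, 1], [0, 4]]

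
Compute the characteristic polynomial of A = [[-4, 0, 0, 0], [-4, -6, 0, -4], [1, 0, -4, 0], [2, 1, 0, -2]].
χ_A(x) = (x + 4)^4

xI - A = [[x + 4, 0, 0, 0], [4, x + 6, 0, 4], [-1, 0, x + 4, 0], [-2, -1, 0, x + 2]].

Expanding det(xI - A) along the first row:
det(xI - A) = + (x + 4)·det([[x + 6, 0, 4], [0, x + 4, 0], [-1, 0, x + 2]]) - (0)·det([[4, 0, 4], [-1, x + 4, 0], [-2, 0, x + 2]]) + (0)·det([[4, x + 6, 4], [-1, 0, 0], [-2, -1, x + 2]]) - (0)·det([[4, x + 6, 0], [-1, 0, x + 4], [-2, -1, 0]]).

Evaluating gives χ_A(x) = x^4 + 16x^3 + 96x^2 + 256x + 256 = (x + 4)^4.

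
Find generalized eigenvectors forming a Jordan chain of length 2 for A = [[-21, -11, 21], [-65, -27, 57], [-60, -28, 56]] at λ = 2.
We seek v_1 ∈ ker((A - 2I)^2) \ ker(A - 2I), then set v_{i+1} = (A - 2I) v_i.

One such chain is v_1 = [[1, 2, 2]]^T, v_2 = [[-3, -9, -8]]^T. Check: (A - 2I) v_2 = [[0, 0, 0]]^T = 0.

v_1 = [[1, 2, 2]]^T, v_2 = [[-3, -9, -8]]^T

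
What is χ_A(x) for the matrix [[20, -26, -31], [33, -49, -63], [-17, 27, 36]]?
xI - A = [[x - 20, 26, 31], [-33, x + 49, 63], [17, -27, x - 36]].

Expanding det(xI - A) along the first row:
det(xI - A) = + (x - 20)·det([[x + 49, 63], [-27, x - 36]]) - (26)·det([[-33, 63], [17, x - 36]]) + (31)·det([[-33, x + 49], [17, -27]]).

Evaluating gives χ_A(x) = x^3 - 7x^2 + 8x + 16 = (x - 4)^2(x + 1).

χ_A(x) = (x - 4)^2(x + 1)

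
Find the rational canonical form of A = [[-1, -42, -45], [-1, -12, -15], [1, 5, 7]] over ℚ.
R = [[0, 0, 30], [1, 0, 1], [0, 1, -6]]

The invariant factors of A (the non-unit diagonal entries of the Smith normal form of xI - A over ℚ[x]) are (x - 2)(x + 3)(x + 5), each dividing the next. The characteristic polynomial is their product, (x - 2)(x + 3)(x + 5).

The rational canonical form is the block-diagonal matrix of companion matrices C(f_i):
R = [[0, 0, 30], [1, 0, 1], [0, 1, -6]].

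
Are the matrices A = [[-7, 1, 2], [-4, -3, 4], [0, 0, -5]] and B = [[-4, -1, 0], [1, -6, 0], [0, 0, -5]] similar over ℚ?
Two matrices over a field are similar if and only if they have the same invariant factors.

Both A and B have characteristic polynomial (x + 5)^3 and minimal polynomial (x + 5)^2. Computing further, both have invariant factors x + 5, (x + 5)^2. Hence A and B are similar.

Yes.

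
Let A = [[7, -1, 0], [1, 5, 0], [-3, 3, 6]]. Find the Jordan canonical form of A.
The characteristic polynomial is det(xI - A) = (x - 6)^3, so the eigenvalues are 6 (algebraic multiplicity 3).

For λ = 6: rank(A - 6I) = 1, rank((A - 6I)^2) = 0. The eigenspace has dimension 3 - 1 = 2, so there are 2 Jordan blocks; the rank sequence gives block sizes [2, 1].

Assembling the blocks gives the Jordan form J above.

J = [[6, 1, 0], [0, 6, 0], [0, 0, 6]]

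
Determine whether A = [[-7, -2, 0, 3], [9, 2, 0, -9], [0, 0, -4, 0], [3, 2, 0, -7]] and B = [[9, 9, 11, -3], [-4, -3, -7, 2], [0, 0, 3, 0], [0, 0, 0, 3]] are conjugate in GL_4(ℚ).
trace(A) = -16 but trace(B) = 12. The trace is a similarity invariant, so A and B are not similar.

No.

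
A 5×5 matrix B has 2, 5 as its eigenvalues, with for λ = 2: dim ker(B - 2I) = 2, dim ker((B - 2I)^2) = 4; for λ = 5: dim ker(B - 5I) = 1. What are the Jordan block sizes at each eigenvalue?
λ = 2: successive nullity increments [2, 2] count blocks of size ≥ k; block sizes are [2, 2].
λ = 5: successive nullity increments [1] count blocks of size ≥ k; block sizes are [1].

Jordan blocks: (2, 2), (2, 2), (5, 1)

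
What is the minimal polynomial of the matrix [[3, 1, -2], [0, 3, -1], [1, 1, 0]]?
m_A(x) = (x - 2)^3

The characteristic polynomial factors as (x - 2)^3. The minimal polynomial is ∏(x - λ)^{k_λ} where k_λ is the size of the largest Jordan block at λ.

For λ = 2: rank(A - 2I) = 2, and the largest Jordan block has size 3 (the smallest k with rank((A - 2I)^k) = rank((A - 2I)^(k+1))).

So m_A(x) = (x - 2)^3.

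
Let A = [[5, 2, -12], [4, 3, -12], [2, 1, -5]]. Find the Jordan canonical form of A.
The characteristic polynomial is det(xI - A) = (x - 1)^3, so the eigenvalues are 1 (algebraic multiplicity 3).

For λ = 1: rank(A - I) = 1, rank((A - I)^2) = 0. The eigenspace has dimension 3 - 1 = 2, so there are 2 Jordan blocks; the rank sequence gives block sizes [2, 1].

Assembling the blocks gives the Jordan form J above.

J = [[1, 1, 0], [0, 1, 0], [0, 0, 1]]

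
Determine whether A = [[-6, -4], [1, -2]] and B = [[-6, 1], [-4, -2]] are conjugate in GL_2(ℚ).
Two matrices over a field are similar if and only if they have the same invariant factors.

Both A and B have characteristic polynomial (x + 4)^2 and minimal polynomial (x + 4)^2. Computing further, both have invariant factors (x + 4)^2. Hence A and B are similar.

Yes.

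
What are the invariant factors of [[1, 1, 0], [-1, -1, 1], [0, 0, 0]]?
The Jordan structure of A has elementary divisors x^3. Arranging the block sizes at each eigenvalue in decreasing order and taking row products gives the invariant factors.

Invariant factors (smallest first, each dividing the next): x^3.

Check: the last factor x^3 is the minimal polynomial, and the product x^3 is the characteristic polynomial.

x^3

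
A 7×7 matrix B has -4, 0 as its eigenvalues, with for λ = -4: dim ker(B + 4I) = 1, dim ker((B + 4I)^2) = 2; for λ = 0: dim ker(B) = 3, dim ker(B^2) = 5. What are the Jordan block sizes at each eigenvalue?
Jordan blocks: (-4, 2), (0, 2), (0, 2), (0, 1)

λ = -4: successive nullity increments [1, 1] count blocks of size ≥ k; block sizes are [2].
λ = 0: successive nullity increments [3, 2] count blocks of size ≥ k; block sizes are [2, 2, 1].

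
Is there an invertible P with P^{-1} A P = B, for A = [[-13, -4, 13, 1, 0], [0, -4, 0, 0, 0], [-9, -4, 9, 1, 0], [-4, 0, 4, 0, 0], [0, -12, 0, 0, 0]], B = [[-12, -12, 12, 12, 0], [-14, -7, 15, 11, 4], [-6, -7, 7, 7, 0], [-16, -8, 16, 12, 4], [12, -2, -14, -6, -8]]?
Yes.

Two matrices over a field are similar if and only if they have the same invariant factors.

Both A and B have characteristic polynomial x^3(x + 4)^2 and minimal polynomial x^2(x + 4). Computing further, both have invariant factors x(x + 4), x^2(x + 4). Hence A and B are similar.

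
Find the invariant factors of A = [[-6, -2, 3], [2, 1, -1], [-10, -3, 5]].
x^3

The Jordan structure of A has elementary divisors x^3. Arranging the block sizes at each eigenvalue in decreasing order and taking row products gives the invariant factors.

Invariant factors (smallest first, each dividing the next): x^3.

Check: the last factor x^3 is the minimal polynomial, and the product x^3 is the characteristic polynomial.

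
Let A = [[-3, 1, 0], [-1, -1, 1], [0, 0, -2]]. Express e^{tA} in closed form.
A has Jordan form J = [[-2, 1, 0], [0, -2, 1], [0, 0, -2]] with A = PJP^{-1}, so e^{tA} = P e^{tJ} P^{-1}.

For a Jordan block J_k(λ), e^{tJ_k(λ)} = e^{λt} · (I + tN + t^2 N^2/2! + ... + t^{k-1} N^{k-1}/(k-1)!) where N is the nilpotent superdiagonal part.

Assembling the blocks and conjugating back gives the entries of e^{tA} as shown above.

e^{tA} = [[(1 - t)*e^{-2*t}, t*e^{-2*t}, t^2*e^{-2*t}/2], [-t*e^{-2*t}, (t + 1)*e^{-2*t}, t*(t + 2)*e^{-2*t}/2], [0, 0, e^{-2*t}]]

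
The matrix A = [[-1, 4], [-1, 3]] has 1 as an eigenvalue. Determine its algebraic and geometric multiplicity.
The characteristic polynomial is (x - 1)^2, so the factor x - 1 appears with exponent 2: the algebraic multiplicity is 2.

rank(A - I) = 1, so the eigenspace has dimension 2 - 1 = 1: the geometric multiplicity is 1.

Since 1 < 2, A is not diagonalizable.

algebraic multiplicity 2, geometric multiplicity 1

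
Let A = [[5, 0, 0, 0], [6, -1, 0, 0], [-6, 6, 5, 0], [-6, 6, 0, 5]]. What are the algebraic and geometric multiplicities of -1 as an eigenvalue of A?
algebraic multiplicity 1, geometric multiplicity 1

The characteristic polynomial is (x - 5)^3(x + 1), so the factor x + 1 appears with exponent 1: the algebraic multiplicity is 1.

rank(A + I) = 3, so the eigenspace has dimension 4 - 3 = 1: the geometric multiplicity is 1.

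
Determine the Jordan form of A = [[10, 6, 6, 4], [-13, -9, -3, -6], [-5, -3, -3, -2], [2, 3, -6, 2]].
The characteristic polynomial is det(xI - A) = x^4, so the eigenvalues are 0 (algebraic multiplicity 4).

For λ = 0: rank(A) = 2, rank(A^2) = 1, rank(A^3) = 0. The eigenspace has dimension 4 - 2 = 2, so there are 2 Jordan blocks; the rank sequence gives block sizes [3, 1].

Assembling the blocks gives the Jordan form J above.

J = [[0, 1, 0, 0], [0, 0, 1, 0], [0, 0, 0, 0], [0, 0, 0, 0]]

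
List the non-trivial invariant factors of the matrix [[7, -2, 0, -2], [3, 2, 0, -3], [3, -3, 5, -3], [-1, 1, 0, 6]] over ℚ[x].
The Jordan structure of A has elementary divisors (x - 5)^2, (x - 5), (x - 5). Arranging the block sizes at each eigenvalue in decreasing order and taking row products gives the invariant factors.

Invariant factors (smallest first, each dividing the next): x - 5, x - 5, (x - 5)^2.

Check: the last factor (x - 5)^2 is the minimal polynomial, and the product (x - 5)^4 is the characteristic polynomial.

x - 5, x - 5, (x - 5)^2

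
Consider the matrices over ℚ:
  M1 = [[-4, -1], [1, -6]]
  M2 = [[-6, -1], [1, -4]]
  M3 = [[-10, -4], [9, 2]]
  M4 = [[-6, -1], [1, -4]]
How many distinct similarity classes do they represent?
2 classes: {M1, M2, M4}, {M3}

Characteristic polynomials: χ_{M1} = (x + 5)^2, χ_{M2} = (x + 5)^2, χ_{M3} = (x + 4)^2, χ_{M4} = (x + 5)^2.

{M1, M2, M4}: invariant factors (x + 5)^2.

{M3}: invariant factors (x + 4)^2.

Matrices are similar if and only if their invariant-factor lists agree; the partition into similarity classes is {M1, M2, M4}, {M3}.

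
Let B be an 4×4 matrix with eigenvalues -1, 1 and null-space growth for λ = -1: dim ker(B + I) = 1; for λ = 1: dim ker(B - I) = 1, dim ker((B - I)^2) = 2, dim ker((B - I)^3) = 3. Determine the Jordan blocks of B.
λ = -1: successive nullity increments [1] count blocks of size ≥ k; block sizes are [1].
λ = 1: successive nullity increments [1, 1, 1] count blocks of size ≥ k; block sizes are [3].

Jordan blocks: (-1, 1), (1, 3)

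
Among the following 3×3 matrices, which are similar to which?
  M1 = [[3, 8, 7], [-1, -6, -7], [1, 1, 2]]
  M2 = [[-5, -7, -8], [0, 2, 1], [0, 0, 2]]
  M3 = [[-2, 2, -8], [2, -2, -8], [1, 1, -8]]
2 classes: {M1, M2}, {M3}

Characteristic polynomials: χ_{M1} = (x - 2)^2(x + 5), χ_{M2} = (x - 2)^2(x + 5), χ_{M3} = (x + 4)^3.

{M1, M2}: invariant factors (x - 2)^2(x + 5).

{M3}: invariant factors x + 4, (x + 4)^2.

Matrices are similar if and only if their invariant-factor lists agree; the partition into similarity classes is {M1, M2}, {M3}.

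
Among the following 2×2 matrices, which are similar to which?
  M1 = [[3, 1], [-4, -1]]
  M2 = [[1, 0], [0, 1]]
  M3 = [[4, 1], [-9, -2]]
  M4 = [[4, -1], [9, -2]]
2 classes: {M1, M3, M4}, {M2}

Characteristic polynomials: χ_{M1} = (x - 1)^2, χ_{M2} = (x - 1)^2, χ_{M3} = (x - 1)^2, χ_{M4} = (x - 1)^2.

{M1, M3, M4}: invariant factors (x - 1)^2.

{M2}: invariant factors x - 1, x - 1.

Matrices are similar if and only if their invariant-factor lists agree; the partition into similarity classes is {M1, M3, M4}, {M2}.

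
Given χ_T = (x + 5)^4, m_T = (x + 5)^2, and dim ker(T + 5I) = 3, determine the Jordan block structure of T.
λ = -5: algebraic multiplicity 4 (exponent in χ_T), largest block size 2 (exponent in m_T), 3 blocks (geometric multiplicity). These force block sizes [2, 1, 1].

Jordan blocks: (-5, 2), (-5, 1), (-5, 1)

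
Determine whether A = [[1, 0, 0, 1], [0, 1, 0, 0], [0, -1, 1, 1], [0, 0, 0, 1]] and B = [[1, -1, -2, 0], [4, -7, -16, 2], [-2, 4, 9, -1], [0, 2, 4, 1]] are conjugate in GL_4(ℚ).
Yes.

Two matrices over a field are similar if and only if they have the same invariant factors.

Both A and B have characteristic polynomial (x - 1)^4 and minimal polynomial (x - 1)^2. Computing further, both have invariant factors (x - 1)^2, (x - 1)^2. Hence A and B are similar.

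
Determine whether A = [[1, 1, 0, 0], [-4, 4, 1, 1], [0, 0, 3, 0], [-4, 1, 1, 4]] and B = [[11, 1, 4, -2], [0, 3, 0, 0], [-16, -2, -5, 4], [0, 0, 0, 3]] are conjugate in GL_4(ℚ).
Both have characteristic polynomial (x - 3)^4, but the minimal polynomial of A is (x - 3)^3 while the minimal polynomial of B is (x - 3)^2. The minimal polynomial is a similarity invariant, so A and B are not similar.

No.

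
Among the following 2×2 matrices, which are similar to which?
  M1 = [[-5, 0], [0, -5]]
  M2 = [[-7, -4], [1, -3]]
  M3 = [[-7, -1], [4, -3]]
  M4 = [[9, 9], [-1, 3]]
3 classes: {M1}, {M2, M3}, {M4}

Characteristic polynomials: χ_{M1} = (x + 5)^2, χ_{M2} = (x + 5)^2, χ_{M3} = (x + 5)^2, χ_{M4} = (x - 6)^2.

{M1}: invariant factors x + 5, x + 5.

{M2, M3}: invariant factors (x + 5)^2.

{M4}: invariant factors (x - 6)^2.

Matrices are similar if and only if their invariant-factor lists agree; the partition into similarity classes is {M1}, {M2, M3}, {M4}.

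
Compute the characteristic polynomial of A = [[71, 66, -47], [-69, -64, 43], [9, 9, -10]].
χ_A(x) = (x - 5)(x + 4)^2

xI - A = [[x - 71, -66, 47], [69, x + 64, -43], [-9, -9, x + 10]].

Expanding det(xI - A) along the first row:
det(xI - A) = + (x - 71)·det([[x + 64, -43], [-9, x + 10]]) - (-66)·det([[69, -43], [-9, x + 10]]) + (47)·det([[69, x + 64], [-9, -9]]).

Evaluating gives χ_A(x) = x^3 + 3x^2 - 24x - 80 = (x - 5)(x + 4)^2.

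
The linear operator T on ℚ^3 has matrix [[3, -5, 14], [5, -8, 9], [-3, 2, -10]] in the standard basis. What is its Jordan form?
The characteristic polynomial is det(xI - A) = (x + 5)^3, so the eigenvalues are -5 (algebraic multiplicity 3).

For λ = -5: rank(A + 5I) = 2, rank((A + 5I)^2) = 1, rank((A + 5I)^3) = 0. The eigenspace has dimension 3 - 2 = 1, so there is 1 Jordan block; the rank sequence gives block sizes [3].

Assembling the blocks gives the Jordan form J above.

J = [[-5, 1, 0], [0, -5, 1], [0, 0, -5]]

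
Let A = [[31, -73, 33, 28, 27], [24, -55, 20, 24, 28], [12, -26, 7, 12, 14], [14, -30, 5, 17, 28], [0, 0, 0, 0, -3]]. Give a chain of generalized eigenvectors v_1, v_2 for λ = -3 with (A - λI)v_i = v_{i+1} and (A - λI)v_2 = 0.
v_1 = [[2, 1, 0, 0, 0]]^T, v_2 = [[-5, -4, -2, -2, 0]]^T

We seek v_1 ∈ ker((A + 3I)^2) \ ker(A + 3I), then set v_{i+1} = (A + 3I) v_i.

One such chain is v_1 = [[2, 1, 0, 0, 0]]^T, v_2 = [[-5, -4, -2, -2, 0]]^T. Check: (A + 3I) v_2 = [[0, 0, 0, 0, 0]]^T = 0.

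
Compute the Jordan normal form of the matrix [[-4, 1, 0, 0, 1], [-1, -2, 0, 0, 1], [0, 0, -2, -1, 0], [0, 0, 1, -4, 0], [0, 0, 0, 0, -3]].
J = [[-3, 1, 0, 0, 0], [0, -3, 0, 0, 0], [0, 0, -3, 1, 0], [0, 0, 0, -3, 0], [0, 0, 0, 0, -3]]

The characteristic polynomial is det(xI - A) = (x + 3)^5, so the eigenvalues are -3 (algebraic multiplicity 5).

For λ = -3: rank(A + 3I) = 2, rank((A + 3I)^2) = 0. The eigenspace has dimension 5 - 2 = 3, so there are 3 Jordan blocks; the rank sequence gives block sizes [2, 2, 1].

Assembling the blocks gives the Jordan form J above.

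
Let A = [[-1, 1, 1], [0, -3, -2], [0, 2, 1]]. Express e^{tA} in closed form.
A has Jordan form J = [[-1, 1, 0], [0, -1, 0], [0, 0, -1]] with A = PJP^{-1}, so e^{tA} = P e^{tJ} P^{-1}.

For a Jordan block J_k(λ), e^{tJ_k(λ)} = e^{λt} · (I + tN + t^2 N^2/2! + ... + t^{k-1} N^{k-1}/(k-1)!) where N is the nilpotent superdiagonal part.

Assembling the blocks and conjugating back gives the entries of e^{tA} as shown above.

e^{tA} = [[e^{-t}, t*e^{-t}, t*e^{-t}], [0, (1 - 2*t)*e^{-t}, -2*t*e^{-t}], [0, 2*t*e^{-t}, (2*t + 1)*e^{-t}]]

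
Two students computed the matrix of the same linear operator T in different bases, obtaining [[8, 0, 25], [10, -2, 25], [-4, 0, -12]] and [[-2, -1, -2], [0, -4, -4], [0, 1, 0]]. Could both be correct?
Yes.

Two matrices over a field are similar if and only if they have the same invariant factors.

Both A and B have characteristic polynomial (x + 2)^3 and minimal polynomial (x + 2)^2. Computing further, both have invariant factors x + 2, (x + 2)^2. Hence A and B are similar.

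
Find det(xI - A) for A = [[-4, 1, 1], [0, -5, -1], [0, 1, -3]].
xI - A = [[x + 4, -1, -1], [0, x + 5, 1], [0, -1, x + 3]].

Expanding det(xI - A) along the first row:
det(xI - A) = + (x + 4)·det([[x + 5, 1], [-1, x + 3]]) - (-1)·det([[0, 1], [0, x + 3]]) + (-1)·det([[0, x + 5], [0, -1]]).

Evaluating gives χ_A(x) = x^3 + 12x^2 + 48x + 64 = (x + 4)^3.

χ_A(x) = (x + 4)^3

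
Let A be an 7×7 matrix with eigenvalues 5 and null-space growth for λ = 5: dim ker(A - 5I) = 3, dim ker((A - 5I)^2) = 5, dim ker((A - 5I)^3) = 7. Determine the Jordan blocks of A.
λ = 5: successive nullity increments [3, 2, 2] count blocks of size ≥ k; block sizes are [3, 3, 1].

Jordan blocks: (5, 3), (5, 3), (5, 1)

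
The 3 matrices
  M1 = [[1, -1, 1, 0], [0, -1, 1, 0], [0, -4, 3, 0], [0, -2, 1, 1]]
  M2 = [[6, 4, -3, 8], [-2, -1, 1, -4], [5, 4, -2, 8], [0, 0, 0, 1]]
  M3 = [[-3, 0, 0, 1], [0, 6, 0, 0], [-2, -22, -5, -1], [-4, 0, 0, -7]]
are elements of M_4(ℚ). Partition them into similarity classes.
2 classes: {M1, M2}, {M3}

Characteristic polynomials: χ_{M1} = (x - 1)^4, χ_{M2} = (x - 1)^4, χ_{M3} = (x - 6)(x + 5)^3.

{M1, M2}: invariant factors x - 1, (x - 1)^3.

{M3}: invariant factors x + 5, (x - 6)(x + 5)^2.

Matrices are similar if and only if their invariant-factor lists agree; the partition into similarity classes is {M1, M2}, {M3}.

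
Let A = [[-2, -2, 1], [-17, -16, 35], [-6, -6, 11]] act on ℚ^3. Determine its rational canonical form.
The invariant factors of A (the non-unit diagonal entries of the Smith normal form of xI - A over ℚ[x]) are (x + 4)(x^2 + 3x + 4), each dividing the next. The characteristic polynomial is their product, (x + 4)(x^2 + 3x + 4).

The rational canonical form is the block-diagonal matrix of companion matrices C(f_i):
R = [[0, 0, -16], [1, 0, -16], [0, 1, -7]].

Note the characteristic polynomial does not split into linear factors over ℚ, so A has no Jordan form over ℚ; the rational canonical form exists over any field.

R = [[0, 0, -16], [1, 0, -16], [0, 1, -7]]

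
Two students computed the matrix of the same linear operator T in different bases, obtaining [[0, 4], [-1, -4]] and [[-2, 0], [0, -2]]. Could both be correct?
No.

Both have characteristic polynomial (x + 2)^2, but the minimal polynomial of A is (x + 2)^2 while the minimal polynomial of B is x + 2. The minimal polynomial is a similarity invariant, so A and B are not similar.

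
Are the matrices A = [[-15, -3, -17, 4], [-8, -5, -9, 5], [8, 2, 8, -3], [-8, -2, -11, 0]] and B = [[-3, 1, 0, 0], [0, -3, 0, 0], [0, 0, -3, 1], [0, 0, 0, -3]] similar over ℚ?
Two matrices over a field are similar if and only if they have the same invariant factors.

Both A and B have characteristic polynomial (x + 3)^4 and minimal polynomial (x + 3)^2. Computing further, both have invariant factors (x + 3)^2, (x + 3)^2. Hence A and B are similar.

Yes.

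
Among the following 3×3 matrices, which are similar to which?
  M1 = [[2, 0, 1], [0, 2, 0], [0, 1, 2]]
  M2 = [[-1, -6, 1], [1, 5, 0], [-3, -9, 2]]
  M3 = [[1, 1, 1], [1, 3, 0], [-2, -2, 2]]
Characteristic polynomials: χ_{M1} = (x - 2)^3, χ_{M2} = (x - 2)^3, χ_{M3} = (x - 2)^3.

{M1, M2, M3}: invariant factors (x - 2)^3.

Matrices are similar if and only if their invariant-factor lists agree; the partition into similarity classes is {M1, M2, M3}.

1 class: {M1, M2, M3}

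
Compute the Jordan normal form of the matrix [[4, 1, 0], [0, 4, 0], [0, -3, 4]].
J = [[4, 1, 0], [0, 4, 0], [0, 0, 4]]

The characteristic polynomial is det(xI - A) = (x - 4)^3, so the eigenvalues are 4 (algebraic multiplicity 3).

For λ = 4: rank(A - 4I) = 1, rank((A - 4I)^2) = 0. The eigenspace has dimension 3 - 1 = 2, so there are 2 Jordan blocks; the rank sequence gives block sizes [2, 1].

Assembling the blocks gives the Jordan form J above.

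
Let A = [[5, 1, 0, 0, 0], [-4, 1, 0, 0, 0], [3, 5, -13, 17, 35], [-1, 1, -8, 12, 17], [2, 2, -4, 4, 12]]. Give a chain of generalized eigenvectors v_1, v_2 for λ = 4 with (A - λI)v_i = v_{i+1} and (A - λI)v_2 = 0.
We seek v_1 ∈ ker((A - 4I)^2) \ ker(A - 4I), then set v_{i+1} = (A - 4I) v_i.

One such chain is v_1 = [[0, 0, 3, 1, 1]]^T, v_2 = [[0, 0, 1, 1, 0]]^T. Check: (A - 4I) v_2 = [[0, 0, 0, 0, 0]]^T = 0.

v_1 = [[0, 0, 3, 1, 1]]^T, v_2 = [[0, 0, 1, 1, 0]]^T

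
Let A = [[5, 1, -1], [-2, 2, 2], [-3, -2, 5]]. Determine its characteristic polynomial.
xI - A = [[x - 5, -1, 1], [2, x - 2, -2], [3, 2, x - 5]].

Expanding det(xI - A) along the first row:
det(xI - A) = + (x - 5)·det([[x - 2, -2], [2, x - 5]]) - (-1)·det([[2, -2], [3, x - 5]]) + (1)·det([[2, x - 2], [3, 2]]).

Evaluating gives χ_A(x) = x^3 - 12x^2 + 48x - 64 = (x - 4)^3.

χ_A(x) = (x - 4)^3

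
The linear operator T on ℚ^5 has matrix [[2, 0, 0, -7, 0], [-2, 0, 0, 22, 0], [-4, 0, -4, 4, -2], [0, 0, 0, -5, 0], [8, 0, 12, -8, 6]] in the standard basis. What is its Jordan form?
J = [[-5, 0, 0, 0, 0], [0, 0, 0, 0, 0], [0, 0, 0, 0, 0], [0, 0, 0, 2, 0], [0, 0, 0, 0, 2]]

The characteristic polynomial is det(xI - A) = x^2(x - 2)^2(x + 5), so the eigenvalues are -5 (algebraic multiplicity 1), 0 (algebraic multiplicity 2), 2 (algebraic multiplicity 2).

For λ = -5: algebraic multiplicity 1 gives one 1×1 block.

For λ = 0: rank(A) = 3. The eigenspace has dimension 5 - 3 = 2, so there are 2 Jordan blocks; the rank sequence gives block sizes [1, 1].

For λ = 2: rank(A - 2I) = 3. The eigenspace has dimension 5 - 3 = 2, so there are 2 Jordan blocks; the rank sequence gives block sizes [1, 1].

Assembling the blocks gives the Jordan form J above.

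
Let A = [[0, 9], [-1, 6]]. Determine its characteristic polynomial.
xI - A = [[x, -9], [1, x - 6]].

Expanding det(xI - A) along the first row:
det(xI - A) = + (x)·det([[x - 6]]) - (-9)·det([[1]]).

Evaluating gives χ_A(x) = x^2 - 6x + 9 = (x - 3)^2.

χ_A(x) = (x - 3)^2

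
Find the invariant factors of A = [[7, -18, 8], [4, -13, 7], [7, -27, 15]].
The Jordan structure of A has elementary divisors (x - 2)^2, (x - 5). Arranging the block sizes at each eigenvalue in decreasing order and taking row products gives the invariant factors.

Invariant factors (smallest first, each dividing the next): (x - 5)(x - 2)^2.

Check: the last factor (x - 5)(x - 2)^2 is the minimal polynomial, and the product (x - 5)(x - 2)^2 is the characteristic polynomial.

(x - 5)(x - 2)^2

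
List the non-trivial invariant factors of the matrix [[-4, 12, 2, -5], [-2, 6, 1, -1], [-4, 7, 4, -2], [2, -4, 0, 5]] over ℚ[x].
The Jordan structure of A has elementary divisors (x - 2), (x - 3)^3. Arranging the block sizes at each eigenvalue in decreasing order and taking row products gives the invariant factors.

Invariant factors (smallest first, each dividing the next): (x - 3)^3(x - 2).

Check: the last factor (x - 3)^3(x - 2) is the minimal polynomial, and the product (x - 3)^3(x - 2) is the characteristic polynomial.

(x - 3)^3(x - 2)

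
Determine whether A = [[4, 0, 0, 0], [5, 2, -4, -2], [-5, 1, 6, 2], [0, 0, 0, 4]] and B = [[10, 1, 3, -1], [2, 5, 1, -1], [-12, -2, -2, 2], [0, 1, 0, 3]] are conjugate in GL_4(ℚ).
Two matrices over a field are similar if and only if they have the same invariant factors.

Both A and B have characteristic polynomial (x - 4)^4 and minimal polynomial (x - 4)^3. Computing further, both have invariant factors x - 4, (x - 4)^3. Hence A and B are similar.

Yes.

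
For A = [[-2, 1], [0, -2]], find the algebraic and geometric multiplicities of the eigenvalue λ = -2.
The characteristic polynomial is (x + 2)^2, so the factor x + 2 appears with exponent 2: the algebraic multiplicity is 2.

rank(A + 2I) = 1, so the eigenspace has dimension 2 - 1 = 1: the geometric multiplicity is 1.

Since 1 < 2, A is not diagonalizable.

algebraic multiplicity 2, geometric multiplicity 1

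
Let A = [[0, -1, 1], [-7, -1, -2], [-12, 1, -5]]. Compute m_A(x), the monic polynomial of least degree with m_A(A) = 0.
m_A(x) = (x + 2)^3

The characteristic polynomial factors as (x + 2)^3. The minimal polynomial is ∏(x - λ)^{k_λ} where k_λ is the size of the largest Jordan block at λ.

For λ = -2: rank(A + 2I) = 2, and the largest Jordan block has size 3 (the smallest k with rank((A + 2I)^k) = rank((A + 2I)^(k+1))).

So m_A(x) = (x + 2)^3.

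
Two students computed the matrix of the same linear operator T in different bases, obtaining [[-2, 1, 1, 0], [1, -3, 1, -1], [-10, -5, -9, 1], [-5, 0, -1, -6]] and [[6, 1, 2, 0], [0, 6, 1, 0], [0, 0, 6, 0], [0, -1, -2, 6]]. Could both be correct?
trace(A) = -20 but trace(B) = 24. The trace is a similarity invariant, so A and B are not similar.

No.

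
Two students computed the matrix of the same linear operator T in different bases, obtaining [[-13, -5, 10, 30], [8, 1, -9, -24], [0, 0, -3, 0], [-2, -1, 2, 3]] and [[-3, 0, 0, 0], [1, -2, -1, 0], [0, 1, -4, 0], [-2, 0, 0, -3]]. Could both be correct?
Two matrices over a field are similar if and only if they have the same invariant factors.

Both A and B have characteristic polynomial (x + 3)^4 and minimal polynomial (x + 3)^3. Computing further, both have invariant factors x + 3, (x + 3)^3. Hence A and B are similar.

Yes.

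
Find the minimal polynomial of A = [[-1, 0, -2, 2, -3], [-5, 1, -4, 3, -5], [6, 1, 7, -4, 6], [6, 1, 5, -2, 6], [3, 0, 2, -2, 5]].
The characteristic polynomial factors as (x - 2)^5. The minimal polynomial is ∏(x - λ)^{k_λ} where k_λ is the size of the largest Jordan block at λ.

For λ = 2: rank(A - 2I) = 3, and the largest Jordan block has size 3 (the smallest k with rank((A - 2I)^k) = rank((A - 2I)^(k+1))).

So m_A(x) = (x - 2)^3.

m_A(x) = (x - 2)^3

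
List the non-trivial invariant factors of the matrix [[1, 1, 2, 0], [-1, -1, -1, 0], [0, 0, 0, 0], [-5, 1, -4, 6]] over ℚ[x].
The Jordan structure of A has elementary divisors x^3, (x - 6). Arranging the block sizes at each eigenvalue in decreasing order and taking row products gives the invariant factors.

Invariant factors (smallest first, each dividing the next): x^3(x - 6).

Check: the last factor x^3(x - 6) is the minimal polynomial, and the product x^3(x - 6) is the characteristic polynomial.

x^3(x - 6)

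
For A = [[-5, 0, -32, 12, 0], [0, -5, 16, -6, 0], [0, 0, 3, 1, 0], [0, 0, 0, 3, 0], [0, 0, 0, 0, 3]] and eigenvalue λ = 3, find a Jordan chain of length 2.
We seek v_1 ∈ ker((A - 3I)^2) \ ker(A - 3I), then set v_{i+1} = (A - 3I) v_i.

One such chain is v_1 = [[2, -1, 0, 1, 0]]^T, v_2 = [[-4, 2, 1, 0, 0]]^T. Check: (A - 3I) v_2 = [[0, 0, 0, 0, 0]]^T = 0.

v_1 = [[2, -1, 0, 1, 0]]^T, v_2 = [[-4, 2, 1, 0, 0]]^T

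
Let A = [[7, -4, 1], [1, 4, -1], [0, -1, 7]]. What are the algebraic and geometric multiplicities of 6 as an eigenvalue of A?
The characteristic polynomial is (x - 6)^3, so the factor x - 6 appears with exponent 3: the algebraic multiplicity is 3.

rank(A - 6I) = 2, so the eigenspace has dimension 3 - 2 = 1: the geometric multiplicity is 1.

Since 1 < 3, A is not diagonalizable.

algebraic multiplicity 3, geometric multiplicity 1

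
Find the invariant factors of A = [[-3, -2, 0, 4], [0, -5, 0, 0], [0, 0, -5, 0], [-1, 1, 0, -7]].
The Jordan structure of A has elementary divisors (x + 5)^2, (x + 5), (x + 5). Arranging the block sizes at each eigenvalue in decreasing order and taking row products gives the invariant factors.

Invariant factors (smallest first, each dividing the next): x + 5, x + 5, (x + 5)^2.

Check: the last factor (x + 5)^2 is the minimal polynomial, and the product (x + 5)^4 is the characteristic polynomial.

x + 5, x + 5, (x + 5)^2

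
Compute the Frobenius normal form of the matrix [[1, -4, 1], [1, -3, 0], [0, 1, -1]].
The invariant factors of A (the non-unit diagonal entries of the Smith normal form of xI - A over ℚ[x]) are x(x^2 + 3x + 3), each dividing the next. The characteristic polynomial is their product, x(x^2 + 3x + 3).

The rational canonical form is the block-diagonal matrix of companion matrices C(f_i):
R = [[0, 0, 0], [1, 0, -3], [0, 1, -3]].

Note the characteristic polynomial does not split into linear factors over ℚ, so A has no Jordan form over ℚ; the rational canonical form exists over any field.

R = [[0, 0, 0], [1, 0, -3], [0, 1, -3]]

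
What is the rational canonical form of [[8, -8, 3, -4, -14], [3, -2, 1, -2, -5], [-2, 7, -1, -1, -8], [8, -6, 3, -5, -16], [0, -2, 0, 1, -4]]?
R = [[0, 0, 0, 0, 6], [1, 0, 0, 0, 2], [0, 1, 0, 0, -6], [0, 0, 1, 0, -5], [0, 0, 0, 1, -4]]

The invariant factors of A (the non-unit diagonal entries of the Smith normal form of xI - A over ℚ[x]) are (x + 1)(x + 3)(x^3 + 2x - 2), each dividing the next. The characteristic polynomial is their product, (x + 1)(x + 3)(x^3 + 2x - 2).

The rational canonical form is the block-diagonal matrix of companion matrices C(f_i):
R = [[0, 0, 0, 0, 6], [1, 0, 0, 0, 2], [0, 1, 0, 0, -6], [0, 0, 1, 0, -5], [0, 0, 0, 1, -4]].

Note the characteristic polynomial does not split into linear factors over ℚ, so A has no Jordan form over ℚ; the rational canonical form exists over any field.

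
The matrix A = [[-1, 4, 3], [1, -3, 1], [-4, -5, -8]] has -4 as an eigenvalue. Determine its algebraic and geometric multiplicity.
algebraic multiplicity 3, geometric multiplicity 1

The characteristic polynomial is (x + 4)^3, so the factor x + 4 appears with exponent 3: the algebraic multiplicity is 3.

rank(A + 4I) = 2, so the eigenspace has dimension 3 - 2 = 1: the geometric multiplicity is 1.

Since 1 < 3, A is not diagonalizable.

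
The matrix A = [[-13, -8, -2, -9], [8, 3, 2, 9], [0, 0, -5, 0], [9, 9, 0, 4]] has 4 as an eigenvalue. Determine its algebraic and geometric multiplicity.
algebraic multiplicity 1, geometric multiplicity 1

The characteristic polynomial is (x - 4)(x + 5)^3, so the factor x - 4 appears with exponent 1: the algebraic multiplicity is 1.

rank(A - 4I) = 3, so the eigenspace has dimension 4 - 3 = 1: the geometric multiplicity is 1.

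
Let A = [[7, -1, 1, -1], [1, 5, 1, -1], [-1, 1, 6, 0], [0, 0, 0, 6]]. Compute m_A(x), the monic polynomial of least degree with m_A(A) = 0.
m_A(x) = (x - 6)^3

The characteristic polynomial factors as (x - 6)^4. The minimal polynomial is ∏(x - λ)^{k_λ} where k_λ is the size of the largest Jordan block at λ.

For λ = 6: rank(A - 6I) = 2, and the largest Jordan block has size 3 (the smallest k with rank((A - 6I)^k) = rank((A - 6I)^(k+1))).

So m_A(x) = (x - 6)^3.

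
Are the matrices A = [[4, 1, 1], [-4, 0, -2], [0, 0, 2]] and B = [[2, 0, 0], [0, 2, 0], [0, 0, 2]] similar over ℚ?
No.

Both have characteristic polynomial (x - 2)^3, but the minimal polynomial of A is (x - 2)^2 while the minimal polynomial of B is x - 2. The minimal polynomial is a similarity invariant, so A and B are not similar.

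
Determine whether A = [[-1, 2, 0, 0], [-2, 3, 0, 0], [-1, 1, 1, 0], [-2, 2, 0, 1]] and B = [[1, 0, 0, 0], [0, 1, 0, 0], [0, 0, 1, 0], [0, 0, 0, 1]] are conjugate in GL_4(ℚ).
Both have characteristic polynomial (x - 1)^4, but the minimal polynomial of A is (x - 1)^2 while the minimal polynomial of B is x - 1. The minimal polynomial is a similarity invariant, so A and B are not similar.

No.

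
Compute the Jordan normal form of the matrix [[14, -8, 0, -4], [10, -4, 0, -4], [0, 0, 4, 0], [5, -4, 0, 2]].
J = [[4, 1, 0, 0], [0, 4, 0, 0], [0, 0, 4, 0], [0, 0, 0, 4]]

The characteristic polynomial is det(xI - A) = (x - 4)^4, so the eigenvalues are 4 (algebraic multiplicity 4).

For λ = 4: rank(A - 4I) = 1, rank((A - 4I)^2) = 0. The eigenspace has dimension 4 - 1 = 3, so there are 3 Jordan blocks; the rank sequence gives block sizes [2, 1, 1].

Assembling the blocks gives the Jordan form J above.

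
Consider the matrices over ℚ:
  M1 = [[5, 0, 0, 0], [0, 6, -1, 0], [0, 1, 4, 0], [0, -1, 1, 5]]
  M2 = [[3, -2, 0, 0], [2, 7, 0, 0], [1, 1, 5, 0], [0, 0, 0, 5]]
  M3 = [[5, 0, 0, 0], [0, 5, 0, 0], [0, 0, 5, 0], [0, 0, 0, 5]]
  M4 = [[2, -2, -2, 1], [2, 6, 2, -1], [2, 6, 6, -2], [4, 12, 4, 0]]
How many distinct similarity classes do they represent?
3 classes: {M1, M2}, {M3}, {M4}

Characteristic polynomials: χ_{M1} = (x - 5)^4, χ_{M2} = (x - 5)^4, χ_{M3} = (x - 5)^4, χ_{M4} = (x - 4)^3(x - 2).

{M1, M2}: invariant factors x - 5, x - 5, (x - 5)^2.

{M3}: invariant factors x - 5, x - 5, x - 5, x - 5.

{M4}: invariant factors x - 4, (x - 4)^2(x - 2).

Matrices are similar if and only if their invariant-factor lists agree; the partition into similarity classes is {M1, M2}, {M3}, {M4}.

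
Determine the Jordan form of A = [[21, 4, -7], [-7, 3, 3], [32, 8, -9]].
The characteristic polynomial is det(xI - A) = (x - 5)^3, so the eigenvalues are 5 (algebraic multiplicity 3).

For λ = 5: rank(A - 5I) = 2, rank((A - 5I)^2) = 1, rank((A - 5I)^3) = 0. The eigenspace has dimension 3 - 2 = 1, so there is 1 Jordan block; the rank sequence gives block sizes [3].

Assembling the blocks gives the Jordan form J above.

J = [[5, 1, 0], [0, 5, 1], [0, 0, 5]]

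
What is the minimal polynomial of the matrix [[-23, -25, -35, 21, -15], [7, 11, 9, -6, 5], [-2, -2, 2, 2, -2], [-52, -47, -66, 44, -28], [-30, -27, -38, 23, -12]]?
The characteristic polynomial factors as (x - 5)^2(x - 4)^3. The minimal polynomial is ∏(x - λ)^{k_λ} where k_λ is the size of the largest Jordan block at λ.

For λ = 4: rank(A - 4I) = 3, and the largest Jordan block has size 2 (the smallest k with rank((A - 4I)^k) = rank((A - 4I)^(k+1))).
For λ = 5: rank(A - 5I) = 4, and the largest Jordan block has size 2 (the smallest k with rank((A - 5I)^k) = rank((A - 5I)^(k+1))).

So m_A(x) = (x - 5)^2(x - 4)^2.

m_A(x) = (x - 5)^2(x - 4)^2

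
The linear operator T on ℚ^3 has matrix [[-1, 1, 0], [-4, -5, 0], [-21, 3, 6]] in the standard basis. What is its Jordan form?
The characteristic polynomial is det(xI - A) = (x - 6)(x + 3)^2, so the eigenvalues are -3 (algebraic multiplicity 2), 6 (algebraic multiplicity 1).

For λ = -3: rank(A + 3I) = 2, rank((A + 3I)^2) = 1. The eigenspace has dimension 3 - 2 = 1, so there is 1 Jordan block; the rank sequence gives block sizes [2].

For λ = 6: algebraic multiplicity 1 gives one 1×1 block.

Assembling the blocks gives the Jordan form J above.

J = [[-3, 1, 0], [0, -3, 0], [0, 0, 6]]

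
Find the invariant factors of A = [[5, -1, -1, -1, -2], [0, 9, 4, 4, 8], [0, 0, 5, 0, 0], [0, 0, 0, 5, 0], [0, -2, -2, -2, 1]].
x - 5, x - 5, x - 5, (x - 5)^2

The Jordan structure of A has elementary divisors (x - 5)^2, (x - 5), (x - 5), (x - 5). Arranging the block sizes at each eigenvalue in decreasing order and taking row products gives the invariant factors.

Invariant factors (smallest first, each dividing the next): x - 5, x - 5, x - 5, (x - 5)^2.

Check: the last factor (x - 5)^2 is the minimal polynomial, and the product (x - 5)^5 is the characteristic polynomial.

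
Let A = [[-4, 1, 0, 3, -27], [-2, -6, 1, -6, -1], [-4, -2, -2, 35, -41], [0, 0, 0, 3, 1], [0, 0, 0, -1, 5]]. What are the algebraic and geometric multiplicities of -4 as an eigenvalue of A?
algebraic multiplicity 3, geometric multiplicity 1

The characteristic polynomial is (x - 4)^2(x + 4)^3, so the factor x + 4 appears with exponent 3: the algebraic multiplicity is 3.

rank(A + 4I) = 4, so the eigenspace has dimension 5 - 4 = 1: the geometric multiplicity is 1.

Since 1 < 3, A is not diagonalizable.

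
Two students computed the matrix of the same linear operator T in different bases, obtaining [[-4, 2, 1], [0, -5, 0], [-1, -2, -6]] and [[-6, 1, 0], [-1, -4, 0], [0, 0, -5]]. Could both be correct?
Yes.

Two matrices over a field are similar if and only if they have the same invariant factors.

Both A and B have characteristic polynomial (x + 5)^3 and minimal polynomial (x + 5)^2. Computing further, both have invariant factors x + 5, (x + 5)^2. Hence A and B are similar.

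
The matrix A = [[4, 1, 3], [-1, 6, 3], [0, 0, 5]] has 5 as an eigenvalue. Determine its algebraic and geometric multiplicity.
algebraic multiplicity 3, geometric multiplicity 2

The characteristic polynomial is (x - 5)^3, so the factor x - 5 appears with exponent 3: the algebraic multiplicity is 3.

rank(A - 5I) = 1, so the eigenspace has dimension 3 - 1 = 2: the geometric multiplicity is 2.

Since 2 < 3, A is not diagonalizable.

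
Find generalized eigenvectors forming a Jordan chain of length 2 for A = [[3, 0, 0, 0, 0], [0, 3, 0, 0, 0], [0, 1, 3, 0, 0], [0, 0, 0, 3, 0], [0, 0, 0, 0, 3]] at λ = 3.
v_1 = [[0, 1, 0, -1, 0]]^T, v_2 = [[0, 0, 1, 0, 0]]^T

We seek v_1 ∈ ker((A - 3I)^2) \ ker(A - 3I), then set v_{i+1} = (A - 3I) v_i.

One such chain is v_1 = [[0, 1, 0, -1, 0]]^T, v_2 = [[0, 0, 1, 0, 0]]^T. Check: (A - 3I) v_2 = [[0, 0, 0, 0, 0]]^T = 0.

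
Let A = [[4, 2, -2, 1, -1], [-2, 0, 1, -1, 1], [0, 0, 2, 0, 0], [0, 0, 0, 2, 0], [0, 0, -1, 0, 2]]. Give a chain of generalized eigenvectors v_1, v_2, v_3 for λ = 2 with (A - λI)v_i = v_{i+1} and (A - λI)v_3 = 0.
v_1 = [[2, -1, 1, -1, 1]]^T, v_2 = [[-2, 1, 0, 0, -1]]^T, v_3 = [[-1, 1, 0, 0, 0]]^T

We seek v_1 ∈ ker((A - 2I)^3) \ ker((A - 2I)^2), then set v_{i+1} = (A - 2I) v_i.

One such chain is v_1 = [[2, -1, 1, -1, 1]]^T, v_2 = [[-2, 1, 0, 0, -1]]^T, v_3 = [[-1, 1, 0, 0, 0]]^T. Check: (A - 2I) v_3 = [[0, 0, 0, 0, 0]]^T = 0.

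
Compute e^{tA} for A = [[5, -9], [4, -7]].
A has Jordan form J = [[-1, 1], [0, -1]] with A = PJP^{-1}, so e^{tA} = P e^{tJ} P^{-1}.

For a Jordan block J_k(λ), e^{tJ_k(λ)} = e^{λt} · (I + tN + t^2 N^2/2! + ... + t^{k-1} N^{k-1}/(k-1)!) where N is the nilpotent superdiagonal part.

Assembling the blocks and conjugating back gives the entries of e^{tA} as shown above.

e^{tA} = [[(6*t + 1)*e^{-t}, -9*t*e^{-t}], [4*t*e^{-t}, (1 - 6*t)*e^{-t}]]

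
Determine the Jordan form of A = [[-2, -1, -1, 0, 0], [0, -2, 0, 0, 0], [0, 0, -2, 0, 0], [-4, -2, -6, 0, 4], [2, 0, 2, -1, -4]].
The characteristic polynomial is det(xI - A) = (x + 2)^5, so the eigenvalues are -2 (algebraic multiplicity 5).

For λ = -2: rank(A + 2I) = 2, rank((A + 2I)^2) = 0. The eigenspace has dimension 5 - 2 = 3, so there are 3 Jordan blocks; the rank sequence gives block sizes [2, 2, 1].

Assembling the blocks gives the Jordan form J above.

J = [[-2, 1, 0, 0, 0], [0, -2, 0, 0, 0], [0, 0, -2, 1, 0], [0, 0, 0, -2, 0], [0, 0, 0, 0, -2]]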